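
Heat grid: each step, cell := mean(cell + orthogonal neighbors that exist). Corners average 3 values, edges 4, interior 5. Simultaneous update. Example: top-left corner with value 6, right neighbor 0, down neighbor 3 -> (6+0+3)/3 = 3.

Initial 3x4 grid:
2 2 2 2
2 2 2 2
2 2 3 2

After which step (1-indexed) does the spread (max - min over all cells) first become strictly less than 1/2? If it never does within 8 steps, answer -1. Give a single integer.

Answer: 1

Derivation:
Step 1: max=7/3, min=2, spread=1/3
  -> spread < 1/2 first at step 1
Step 2: max=271/120, min=2, spread=31/120
Step 3: max=2371/1080, min=2, spread=211/1080
Step 4: max=232897/108000, min=3647/1800, spread=14077/108000
Step 5: max=2084407/972000, min=219683/108000, spread=5363/48600
Step 6: max=62060809/29160000, min=122869/60000, spread=93859/1166400
Step 7: max=3709474481/1749600000, min=199736467/97200000, spread=4568723/69984000
Step 8: max=221732435629/104976000000, min=6013618889/2916000000, spread=8387449/167961600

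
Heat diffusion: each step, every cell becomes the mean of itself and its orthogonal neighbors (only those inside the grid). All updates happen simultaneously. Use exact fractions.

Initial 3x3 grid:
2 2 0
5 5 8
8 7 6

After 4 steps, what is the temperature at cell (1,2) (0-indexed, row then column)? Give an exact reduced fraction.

Step 1: cell (1,2) = 19/4
Step 2: cell (1,2) = 1229/240
Step 3: cell (1,2) = 69943/14400
Step 4: cell (1,2) = 4256021/864000
Full grid after step 4:
  181121/43200 3616271/864000 136747/32400
  1057099/216000 96989/20000 4256021/864000
  355669/64800 2427323/432000 238321/43200

Answer: 4256021/864000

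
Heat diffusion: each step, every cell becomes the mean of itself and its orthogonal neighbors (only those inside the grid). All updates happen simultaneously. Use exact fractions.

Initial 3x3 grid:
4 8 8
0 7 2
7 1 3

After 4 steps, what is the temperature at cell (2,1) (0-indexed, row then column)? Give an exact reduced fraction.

Step 1: cell (2,1) = 9/2
Step 2: cell (2,1) = 383/120
Step 3: cell (2,1) = 28411/7200
Step 4: cell (2,1) = 1669667/432000
Full grid after step 4:
  205109/43200 1375903/288000 215759/43200
  1813667/432000 1617083/360000 318007/72000
  64369/16200 1669667/432000 89017/21600

Answer: 1669667/432000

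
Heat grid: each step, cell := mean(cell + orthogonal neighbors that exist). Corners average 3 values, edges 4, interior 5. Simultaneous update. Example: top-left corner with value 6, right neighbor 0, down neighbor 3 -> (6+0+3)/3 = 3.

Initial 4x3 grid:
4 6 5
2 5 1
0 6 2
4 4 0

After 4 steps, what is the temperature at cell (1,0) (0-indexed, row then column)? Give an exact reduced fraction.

Answer: 254321/72000

Derivation:
Step 1: cell (1,0) = 11/4
Step 2: cell (1,0) = 55/16
Step 3: cell (1,0) = 8393/2400
Step 4: cell (1,0) = 254321/72000
Full grid after step 4:
  81703/21600 92087/24000 2554/675
  254321/72000 211633/60000 125473/36000
  687403/216000 71003/22500 36821/12000
  98027/32400 1267571/432000 62293/21600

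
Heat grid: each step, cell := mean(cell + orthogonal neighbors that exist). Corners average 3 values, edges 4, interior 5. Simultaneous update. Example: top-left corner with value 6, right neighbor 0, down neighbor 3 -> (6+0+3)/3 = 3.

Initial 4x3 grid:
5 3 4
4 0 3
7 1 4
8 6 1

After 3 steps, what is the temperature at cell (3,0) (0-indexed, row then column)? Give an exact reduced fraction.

Step 1: cell (3,0) = 7
Step 2: cell (3,0) = 16/3
Step 3: cell (3,0) = 74/15
Full grid after step 3:
  53/15 2911/900 1583/540
  4643/1200 2413/750 5327/1800
  5233/1200 1429/375 5587/1800
  74/15 7477/1800 1969/540

Answer: 74/15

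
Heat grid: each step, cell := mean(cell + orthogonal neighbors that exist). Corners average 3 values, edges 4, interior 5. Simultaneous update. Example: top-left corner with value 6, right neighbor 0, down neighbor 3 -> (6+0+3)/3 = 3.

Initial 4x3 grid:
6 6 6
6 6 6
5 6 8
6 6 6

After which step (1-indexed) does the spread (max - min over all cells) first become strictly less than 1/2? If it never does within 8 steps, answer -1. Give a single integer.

Answer: 3

Derivation:
Step 1: max=20/3, min=17/3, spread=1
Step 2: max=97/15, min=209/36, spread=119/180
Step 3: max=1709/270, min=21251/3600, spread=4607/10800
  -> spread < 1/2 first at step 3
Step 4: max=674897/108000, min=214429/36000, spread=3161/10800
Step 5: max=6031157/972000, min=1940549/324000, spread=20951/97200
Step 6: max=179914559/29160000, min=14614007/2430000, spread=181859/1166400
Step 7: max=10758624481/1749600000, min=1758290651/291600000, spread=8355223/69984000
Step 8: max=643775498129/104976000000, min=6608960599/1093500000, spread=14904449/167961600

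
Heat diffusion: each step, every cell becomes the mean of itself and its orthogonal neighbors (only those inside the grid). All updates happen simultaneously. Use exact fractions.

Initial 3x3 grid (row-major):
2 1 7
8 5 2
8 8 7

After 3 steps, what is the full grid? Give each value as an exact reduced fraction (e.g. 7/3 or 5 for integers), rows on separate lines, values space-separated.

Answer: 4979/1080 7079/1600 2297/540
79811/14400 31057/6000 24187/4800
1507/240 22109/3600 12313/2160

Derivation:
After step 1:
  11/3 15/4 10/3
  23/4 24/5 21/4
  8 7 17/3
After step 2:
  79/18 311/80 37/9
  1333/240 531/100 381/80
  83/12 191/30 215/36
After step 3:
  4979/1080 7079/1600 2297/540
  79811/14400 31057/6000 24187/4800
  1507/240 22109/3600 12313/2160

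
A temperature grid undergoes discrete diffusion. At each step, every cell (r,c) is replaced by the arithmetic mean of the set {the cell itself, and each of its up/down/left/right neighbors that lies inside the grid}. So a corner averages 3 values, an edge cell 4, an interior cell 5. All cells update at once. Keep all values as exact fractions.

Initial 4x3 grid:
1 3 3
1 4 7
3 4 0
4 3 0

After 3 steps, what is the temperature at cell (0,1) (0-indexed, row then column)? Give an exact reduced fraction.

Step 1: cell (0,1) = 11/4
Step 2: cell (0,1) = 251/80
Step 3: cell (0,1) = 4763/1600
Full grid after step 3:
  1447/540 4763/1600 1847/540
  19381/7200 6181/2000 22781/7200
  20831/7200 16643/6000 2259/800
  751/270 38467/14400 143/60

Answer: 4763/1600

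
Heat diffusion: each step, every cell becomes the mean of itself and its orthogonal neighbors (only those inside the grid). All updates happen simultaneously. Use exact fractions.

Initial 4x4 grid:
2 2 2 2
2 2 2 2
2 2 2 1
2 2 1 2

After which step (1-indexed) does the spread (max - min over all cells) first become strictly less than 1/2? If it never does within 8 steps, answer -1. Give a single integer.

Step 1: max=2, min=4/3, spread=2/3
Step 2: max=2, min=193/120, spread=47/120
  -> spread < 1/2 first at step 2
Step 3: max=2, min=869/540, spread=211/540
Step 4: max=2, min=27359/16200, spread=5041/16200
Step 5: max=8921/4500, min=833357/486000, spread=130111/486000
Step 6: max=532841/270000, min=25517633/14580000, spread=3255781/14580000
Step 7: max=528893/270000, min=774446309/437400000, spread=82360351/437400000
Step 8: max=94693559/48600000, min=23492683109/13122000000, spread=2074577821/13122000000

Answer: 2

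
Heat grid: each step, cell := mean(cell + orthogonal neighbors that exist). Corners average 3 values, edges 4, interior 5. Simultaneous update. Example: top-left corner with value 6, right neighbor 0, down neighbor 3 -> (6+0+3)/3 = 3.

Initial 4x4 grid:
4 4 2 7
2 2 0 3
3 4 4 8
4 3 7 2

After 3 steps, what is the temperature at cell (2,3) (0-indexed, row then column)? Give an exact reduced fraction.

Answer: 6041/1440

Derivation:
Step 1: cell (2,3) = 17/4
Step 2: cell (2,3) = 1141/240
Step 3: cell (2,3) = 6041/1440
Full grid after step 3:
  6449/2160 21323/7200 2683/800 323/90
  664/225 18743/6000 83/25 9479/2400
  751/225 2021/600 24091/6000 6041/1440
  3811/1080 14161/3600 3013/720 10141/2160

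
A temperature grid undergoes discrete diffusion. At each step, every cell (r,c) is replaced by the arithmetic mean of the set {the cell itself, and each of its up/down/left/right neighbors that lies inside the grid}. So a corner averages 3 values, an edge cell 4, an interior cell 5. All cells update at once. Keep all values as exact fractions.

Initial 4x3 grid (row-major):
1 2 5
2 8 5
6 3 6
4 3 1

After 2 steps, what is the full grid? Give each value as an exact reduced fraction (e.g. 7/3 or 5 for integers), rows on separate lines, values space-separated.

After step 1:
  5/3 4 4
  17/4 4 6
  15/4 26/5 15/4
  13/3 11/4 10/3
After step 2:
  119/36 41/12 14/3
  41/12 469/100 71/16
  263/60 389/100 1097/240
  65/18 937/240 59/18

Answer: 119/36 41/12 14/3
41/12 469/100 71/16
263/60 389/100 1097/240
65/18 937/240 59/18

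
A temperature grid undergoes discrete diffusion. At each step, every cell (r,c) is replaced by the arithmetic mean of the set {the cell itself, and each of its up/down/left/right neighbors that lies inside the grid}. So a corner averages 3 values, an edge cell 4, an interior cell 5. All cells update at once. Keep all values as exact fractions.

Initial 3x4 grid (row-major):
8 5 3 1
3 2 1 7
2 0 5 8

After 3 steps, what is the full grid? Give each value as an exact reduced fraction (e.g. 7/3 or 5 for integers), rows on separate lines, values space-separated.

Answer: 8207/2160 13489/3600 6247/1800 8341/2160
16297/4800 3149/1000 1394/375 57721/14400
2951/1080 22003/7200 25963/7200 601/135

Derivation:
After step 1:
  16/3 9/2 5/2 11/3
  15/4 11/5 18/5 17/4
  5/3 9/4 7/2 20/3
After step 2:
  163/36 109/30 107/30 125/36
  259/80 163/50 321/100 1091/240
  23/9 577/240 961/240 173/36
After step 3:
  8207/2160 13489/3600 6247/1800 8341/2160
  16297/4800 3149/1000 1394/375 57721/14400
  2951/1080 22003/7200 25963/7200 601/135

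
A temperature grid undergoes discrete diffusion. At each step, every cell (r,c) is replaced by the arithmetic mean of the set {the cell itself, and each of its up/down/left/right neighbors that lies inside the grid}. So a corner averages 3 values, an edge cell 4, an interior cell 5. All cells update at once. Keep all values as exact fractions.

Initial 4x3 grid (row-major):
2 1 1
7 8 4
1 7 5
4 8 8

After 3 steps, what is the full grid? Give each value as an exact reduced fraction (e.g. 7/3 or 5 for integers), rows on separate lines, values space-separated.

Answer: 8309/2160 6683/1800 443/120
31667/7200 27341/6000 679/150
36647/7200 16213/3000 6787/1200
2897/540 84859/14400 4411/720

Derivation:
After step 1:
  10/3 3 2
  9/2 27/5 9/2
  19/4 29/5 6
  13/3 27/4 7
After step 2:
  65/18 103/30 19/6
  1079/240 116/25 179/40
  1163/240 287/50 233/40
  95/18 1433/240 79/12
After step 3:
  8309/2160 6683/1800 443/120
  31667/7200 27341/6000 679/150
  36647/7200 16213/3000 6787/1200
  2897/540 84859/14400 4411/720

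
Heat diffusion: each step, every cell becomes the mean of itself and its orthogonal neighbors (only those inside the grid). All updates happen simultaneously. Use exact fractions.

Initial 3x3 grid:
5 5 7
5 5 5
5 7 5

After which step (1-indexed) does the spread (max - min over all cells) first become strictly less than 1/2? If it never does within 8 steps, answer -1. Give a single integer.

Step 1: max=17/3, min=5, spread=2/3
Step 2: max=667/120, min=31/6, spread=47/120
  -> spread < 1/2 first at step 2
Step 3: max=3001/540, min=211/40, spread=61/216
Step 4: max=178637/32400, min=114833/21600, spread=511/2592
Step 5: max=10679089/1944000, min=6939851/1296000, spread=4309/31104
Step 6: max=638183633/116640000, min=139298099/25920000, spread=36295/373248
Step 7: max=38201043901/6998400000, min=25148849059/4665600000, spread=305773/4478976
Step 8: max=2287617511397/419904000000, min=1511661929473/279936000000, spread=2575951/53747712

Answer: 2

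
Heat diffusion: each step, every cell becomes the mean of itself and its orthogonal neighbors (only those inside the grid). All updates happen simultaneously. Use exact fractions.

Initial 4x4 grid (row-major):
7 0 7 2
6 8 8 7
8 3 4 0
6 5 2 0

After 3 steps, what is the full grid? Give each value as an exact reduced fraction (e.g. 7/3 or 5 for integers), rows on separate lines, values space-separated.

After step 1:
  13/3 11/2 17/4 16/3
  29/4 5 34/5 17/4
  23/4 28/5 17/5 11/4
  19/3 4 11/4 2/3
After step 2:
  205/36 229/48 1313/240 83/18
  67/12 603/100 237/50 287/60
  187/30 19/4 213/50 83/30
  193/36 1121/240 649/240 37/18
After step 3:
  2311/432 39539/7200 35267/7200 10703/2160
  21187/3600 31049/6000 30341/6000 15211/3600
  3947/720 31133/6000 4613/1200 12479/3600
  11711/2160 1259/288 24643/7200 5419/2160

Answer: 2311/432 39539/7200 35267/7200 10703/2160
21187/3600 31049/6000 30341/6000 15211/3600
3947/720 31133/6000 4613/1200 12479/3600
11711/2160 1259/288 24643/7200 5419/2160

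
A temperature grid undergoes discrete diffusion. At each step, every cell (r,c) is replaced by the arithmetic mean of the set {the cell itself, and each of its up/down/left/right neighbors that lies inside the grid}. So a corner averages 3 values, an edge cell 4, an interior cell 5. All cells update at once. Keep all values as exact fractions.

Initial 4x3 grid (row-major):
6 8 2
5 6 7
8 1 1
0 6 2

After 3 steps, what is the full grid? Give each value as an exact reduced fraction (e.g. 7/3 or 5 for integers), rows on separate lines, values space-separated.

Answer: 12329/2160 13151/2400 10969/2160
38183/7200 608/125 32683/7200
30973/7200 24709/6000 8591/2400
529/135 48161/14400 587/180

Derivation:
After step 1:
  19/3 11/2 17/3
  25/4 27/5 4
  7/2 22/5 11/4
  14/3 9/4 3
After step 2:
  217/36 229/40 91/18
  1289/240 511/100 1069/240
  1129/240 183/50 283/80
  125/36 859/240 8/3
After step 3:
  12329/2160 13151/2400 10969/2160
  38183/7200 608/125 32683/7200
  30973/7200 24709/6000 8591/2400
  529/135 48161/14400 587/180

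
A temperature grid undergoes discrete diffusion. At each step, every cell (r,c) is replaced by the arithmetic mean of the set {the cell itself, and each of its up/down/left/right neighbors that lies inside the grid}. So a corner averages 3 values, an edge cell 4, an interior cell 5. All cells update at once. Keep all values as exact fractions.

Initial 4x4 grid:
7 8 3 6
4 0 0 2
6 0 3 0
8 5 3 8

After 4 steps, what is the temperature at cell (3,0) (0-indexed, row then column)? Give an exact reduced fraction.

Answer: 137917/32400

Derivation:
Step 1: cell (3,0) = 19/3
Step 2: cell (3,0) = 89/18
Step 3: cell (3,0) = 4999/1080
Step 4: cell (3,0) = 137917/32400
Full grid after step 4:
  138649/32400 830789/216000 721861/216000 49693/16200
  888329/216000 325321/90000 68021/22500 627871/216000
  897233/216000 322213/90000 17717/5625 631207/216000
  137917/32400 850493/216000 735997/216000 53119/16200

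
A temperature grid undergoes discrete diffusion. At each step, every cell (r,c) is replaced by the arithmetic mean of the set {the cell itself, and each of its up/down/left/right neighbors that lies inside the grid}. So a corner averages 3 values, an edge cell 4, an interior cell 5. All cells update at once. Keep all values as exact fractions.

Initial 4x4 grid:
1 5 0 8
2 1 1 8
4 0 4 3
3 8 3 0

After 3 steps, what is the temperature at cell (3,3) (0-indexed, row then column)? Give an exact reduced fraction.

Answer: 139/45

Derivation:
Step 1: cell (3,3) = 2
Step 2: cell (3,3) = 19/6
Step 3: cell (3,3) = 139/45
Full grid after step 3:
  2429/1080 739/288 24203/7200 548/135
  3539/1440 7589/3000 4847/1500 27233/7200
  2311/800 3047/1000 1497/500 2761/800
  1279/360 7793/2400 7873/2400 139/45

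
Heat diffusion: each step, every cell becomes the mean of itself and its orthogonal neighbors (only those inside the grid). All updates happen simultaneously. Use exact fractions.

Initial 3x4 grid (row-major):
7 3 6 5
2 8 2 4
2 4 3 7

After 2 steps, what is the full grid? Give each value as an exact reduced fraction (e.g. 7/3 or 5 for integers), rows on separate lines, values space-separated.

Answer: 59/12 89/20 49/10 9/2
913/240 117/25 209/50 563/120
35/9 883/240 1051/240 79/18

Derivation:
After step 1:
  4 6 4 5
  19/4 19/5 23/5 9/2
  8/3 17/4 4 14/3
After step 2:
  59/12 89/20 49/10 9/2
  913/240 117/25 209/50 563/120
  35/9 883/240 1051/240 79/18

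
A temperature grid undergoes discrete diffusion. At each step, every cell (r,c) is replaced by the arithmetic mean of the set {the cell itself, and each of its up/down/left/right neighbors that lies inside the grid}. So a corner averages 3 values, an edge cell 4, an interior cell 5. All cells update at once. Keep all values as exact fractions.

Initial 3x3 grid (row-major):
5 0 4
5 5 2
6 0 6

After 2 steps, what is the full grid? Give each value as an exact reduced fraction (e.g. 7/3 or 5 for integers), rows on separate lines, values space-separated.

Answer: 145/36 337/120 13/4
293/80 393/100 679/240
79/18 779/240 67/18

Derivation:
After step 1:
  10/3 7/2 2
  21/4 12/5 17/4
  11/3 17/4 8/3
After step 2:
  145/36 337/120 13/4
  293/80 393/100 679/240
  79/18 779/240 67/18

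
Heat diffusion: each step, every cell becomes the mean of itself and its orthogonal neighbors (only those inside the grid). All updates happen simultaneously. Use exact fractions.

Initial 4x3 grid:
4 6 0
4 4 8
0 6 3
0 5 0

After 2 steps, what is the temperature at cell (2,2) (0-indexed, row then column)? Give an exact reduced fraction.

Step 1: cell (2,2) = 17/4
Step 2: cell (2,2) = 107/30
Full grid after step 2:
  67/18 553/120 143/36
  473/120 389/100 137/30
  323/120 187/50 107/30
  83/36 641/240 29/9

Answer: 107/30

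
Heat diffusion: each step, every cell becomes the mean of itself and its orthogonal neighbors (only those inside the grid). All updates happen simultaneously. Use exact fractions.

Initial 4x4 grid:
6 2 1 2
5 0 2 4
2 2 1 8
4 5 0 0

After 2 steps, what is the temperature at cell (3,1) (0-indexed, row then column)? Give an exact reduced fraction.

Step 1: cell (3,1) = 11/4
Step 2: cell (3,1) = 119/48
Full grid after step 2:
  59/18 79/30 119/60 97/36
  391/120 113/50 243/100 671/240
  73/24 64/25 219/100 751/240
  29/9 119/48 571/240 89/36

Answer: 119/48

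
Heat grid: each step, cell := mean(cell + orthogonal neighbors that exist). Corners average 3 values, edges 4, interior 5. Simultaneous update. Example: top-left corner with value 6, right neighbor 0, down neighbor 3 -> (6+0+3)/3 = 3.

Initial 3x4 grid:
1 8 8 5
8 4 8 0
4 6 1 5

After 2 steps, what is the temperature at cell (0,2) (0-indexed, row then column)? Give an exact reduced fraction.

Step 1: cell (0,2) = 29/4
Step 2: cell (0,2) = 631/120
Full grid after step 2:
  91/18 749/120 631/120 193/36
  1363/240 97/20 111/20 451/120
  14/3 431/80 299/80 23/6

Answer: 631/120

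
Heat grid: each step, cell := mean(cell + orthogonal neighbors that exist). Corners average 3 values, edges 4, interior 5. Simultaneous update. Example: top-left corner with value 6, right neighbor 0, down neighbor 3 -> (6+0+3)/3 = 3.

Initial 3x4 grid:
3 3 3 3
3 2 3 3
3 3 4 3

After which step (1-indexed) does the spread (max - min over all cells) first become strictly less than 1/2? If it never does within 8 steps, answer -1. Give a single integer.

Answer: 2

Derivation:
Step 1: max=10/3, min=11/4, spread=7/12
Step 2: max=115/36, min=17/6, spread=13/36
  -> spread < 1/2 first at step 2
Step 3: max=1357/432, min=1033/360, spread=587/2160
Step 4: max=200963/64800, min=124177/43200, spread=5879/25920
Step 5: max=1492649/486000, min=7506293/2592000, spread=272701/1555200
Step 6: max=355977349/116640000, min=452462107/155520000, spread=2660923/18662400
Step 7: max=21247324991/6998400000, min=27274521713/9331200000, spread=126629393/1119744000
Step 8: max=1270075212769/419904000000, min=1642110750067/559872000000, spread=1231748807/13436928000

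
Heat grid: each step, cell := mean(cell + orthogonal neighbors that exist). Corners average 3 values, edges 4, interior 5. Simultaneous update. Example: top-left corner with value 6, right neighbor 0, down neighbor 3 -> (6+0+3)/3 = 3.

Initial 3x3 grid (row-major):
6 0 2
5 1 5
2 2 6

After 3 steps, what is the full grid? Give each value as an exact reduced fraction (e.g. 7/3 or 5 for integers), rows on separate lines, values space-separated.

Answer: 6511/2160 13759/4800 6191/2160
22201/7200 1139/375 22201/7200
2267/720 45727/14400 7121/2160

Derivation:
After step 1:
  11/3 9/4 7/3
  7/2 13/5 7/2
  3 11/4 13/3
After step 2:
  113/36 217/80 97/36
  383/120 73/25 383/120
  37/12 761/240 127/36
After step 3:
  6511/2160 13759/4800 6191/2160
  22201/7200 1139/375 22201/7200
  2267/720 45727/14400 7121/2160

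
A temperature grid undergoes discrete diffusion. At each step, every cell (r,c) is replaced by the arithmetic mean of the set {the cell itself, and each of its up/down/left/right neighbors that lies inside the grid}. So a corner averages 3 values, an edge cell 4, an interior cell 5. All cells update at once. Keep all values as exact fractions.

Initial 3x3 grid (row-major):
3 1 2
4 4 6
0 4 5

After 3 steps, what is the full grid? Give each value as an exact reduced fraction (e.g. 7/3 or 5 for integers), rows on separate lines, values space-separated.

After step 1:
  8/3 5/2 3
  11/4 19/5 17/4
  8/3 13/4 5
After step 2:
  95/36 359/120 13/4
  713/240 331/100 321/80
  26/9 883/240 25/6
After step 3:
  6193/2160 21943/7200 2461/720
  42511/14400 20357/6000 17687/4800
  1717/540 50561/14400 1423/360

Answer: 6193/2160 21943/7200 2461/720
42511/14400 20357/6000 17687/4800
1717/540 50561/14400 1423/360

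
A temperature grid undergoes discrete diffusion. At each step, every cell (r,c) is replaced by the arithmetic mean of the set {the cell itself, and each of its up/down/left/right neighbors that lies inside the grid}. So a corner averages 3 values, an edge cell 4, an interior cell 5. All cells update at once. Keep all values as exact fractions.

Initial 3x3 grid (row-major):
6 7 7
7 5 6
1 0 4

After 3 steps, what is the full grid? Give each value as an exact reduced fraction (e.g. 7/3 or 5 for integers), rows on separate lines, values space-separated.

After step 1:
  20/3 25/4 20/3
  19/4 5 11/2
  8/3 5/2 10/3
After step 2:
  53/9 295/48 221/36
  229/48 24/5 41/8
  119/36 27/8 34/9
After step 3:
  605/108 16541/2880 2507/432
  13511/2880 1453/300 2381/480
  1649/432 1831/480 221/54

Answer: 605/108 16541/2880 2507/432
13511/2880 1453/300 2381/480
1649/432 1831/480 221/54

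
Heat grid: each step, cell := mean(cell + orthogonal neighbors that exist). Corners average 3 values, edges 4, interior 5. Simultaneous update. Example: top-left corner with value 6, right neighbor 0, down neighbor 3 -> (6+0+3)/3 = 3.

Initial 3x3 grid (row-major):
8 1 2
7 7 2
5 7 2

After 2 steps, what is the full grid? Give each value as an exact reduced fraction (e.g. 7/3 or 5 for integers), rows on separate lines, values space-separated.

After step 1:
  16/3 9/2 5/3
  27/4 24/5 13/4
  19/3 21/4 11/3
After step 2:
  199/36 163/40 113/36
  1393/240 491/100 803/240
  55/9 401/80 73/18

Answer: 199/36 163/40 113/36
1393/240 491/100 803/240
55/9 401/80 73/18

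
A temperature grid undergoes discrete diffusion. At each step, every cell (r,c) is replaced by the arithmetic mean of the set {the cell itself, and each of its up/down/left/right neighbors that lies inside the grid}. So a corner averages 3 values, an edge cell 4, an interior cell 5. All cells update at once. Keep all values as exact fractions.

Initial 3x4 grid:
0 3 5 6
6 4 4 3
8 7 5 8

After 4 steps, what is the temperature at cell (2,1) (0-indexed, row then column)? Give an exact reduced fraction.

Step 1: cell (2,1) = 6
Step 2: cell (2,1) = 119/20
Step 3: cell (2,1) = 65/12
Step 4: cell (2,1) = 9547/1800
Full grid after step 4:
  677/160 31063/7200 95803/21600 24263/5184
  137237/28800 56707/12000 117479/24000 282793/57600
  22489/4320 9547/1800 56389/10800 27211/5184

Answer: 9547/1800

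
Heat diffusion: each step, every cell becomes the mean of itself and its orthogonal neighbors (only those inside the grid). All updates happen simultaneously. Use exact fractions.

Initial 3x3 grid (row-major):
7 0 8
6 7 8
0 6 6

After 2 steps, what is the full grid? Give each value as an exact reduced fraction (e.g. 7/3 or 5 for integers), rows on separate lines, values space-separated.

Answer: 89/18 617/120 217/36
281/60 279/50 493/80
55/12 1249/240 56/9

Derivation:
After step 1:
  13/3 11/2 16/3
  5 27/5 29/4
  4 19/4 20/3
After step 2:
  89/18 617/120 217/36
  281/60 279/50 493/80
  55/12 1249/240 56/9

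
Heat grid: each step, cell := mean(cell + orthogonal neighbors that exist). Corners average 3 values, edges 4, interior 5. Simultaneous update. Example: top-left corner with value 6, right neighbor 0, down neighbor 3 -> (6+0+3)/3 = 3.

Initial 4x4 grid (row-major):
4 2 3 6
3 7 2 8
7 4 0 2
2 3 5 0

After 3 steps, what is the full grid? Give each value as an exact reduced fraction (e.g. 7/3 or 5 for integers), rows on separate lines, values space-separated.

After step 1:
  3 4 13/4 17/3
  21/4 18/5 4 9/2
  4 21/5 13/5 5/2
  4 7/2 2 7/3
After step 2:
  49/12 277/80 203/48 161/36
  317/80 421/100 359/100 25/6
  349/80 179/50 153/50 179/60
  23/6 137/40 313/120 41/18
After step 3:
  1381/360 3197/800 28357/7200 1853/432
  9971/2400 3761/1000 23107/6000 13691/3600
  9443/2400 1491/400 9493/3000 11239/3600
  2789/720 2017/600 5117/1800 2833/1080

Answer: 1381/360 3197/800 28357/7200 1853/432
9971/2400 3761/1000 23107/6000 13691/3600
9443/2400 1491/400 9493/3000 11239/3600
2789/720 2017/600 5117/1800 2833/1080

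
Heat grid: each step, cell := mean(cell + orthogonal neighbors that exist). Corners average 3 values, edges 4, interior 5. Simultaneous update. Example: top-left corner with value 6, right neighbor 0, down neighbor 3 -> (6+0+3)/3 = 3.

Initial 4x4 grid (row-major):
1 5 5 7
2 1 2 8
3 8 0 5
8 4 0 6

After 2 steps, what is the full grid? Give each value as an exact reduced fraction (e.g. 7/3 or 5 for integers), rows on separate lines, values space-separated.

Answer: 89/36 841/240 1057/240 203/36
199/60 59/20 401/100 1207/240
19/5 401/100 333/100 203/48
61/12 157/40 85/24 131/36

Derivation:
After step 1:
  8/3 3 19/4 20/3
  7/4 18/5 16/5 11/2
  21/4 16/5 3 19/4
  5 5 5/2 11/3
After step 2:
  89/36 841/240 1057/240 203/36
  199/60 59/20 401/100 1207/240
  19/5 401/100 333/100 203/48
  61/12 157/40 85/24 131/36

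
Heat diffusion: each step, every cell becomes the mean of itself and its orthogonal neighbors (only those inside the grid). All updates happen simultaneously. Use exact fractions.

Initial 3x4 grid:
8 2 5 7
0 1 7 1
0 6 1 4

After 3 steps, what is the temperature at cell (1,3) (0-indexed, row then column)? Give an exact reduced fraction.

Answer: 58279/14400

Derivation:
Step 1: cell (1,3) = 19/4
Step 2: cell (1,3) = 169/48
Step 3: cell (1,3) = 58279/14400
Full grid after step 3:
  3541/1080 25517/7200 30617/7200 112/27
  39109/14400 4979/1500 10543/3000 58279/14400
  1849/720 202/75 1369/400 487/144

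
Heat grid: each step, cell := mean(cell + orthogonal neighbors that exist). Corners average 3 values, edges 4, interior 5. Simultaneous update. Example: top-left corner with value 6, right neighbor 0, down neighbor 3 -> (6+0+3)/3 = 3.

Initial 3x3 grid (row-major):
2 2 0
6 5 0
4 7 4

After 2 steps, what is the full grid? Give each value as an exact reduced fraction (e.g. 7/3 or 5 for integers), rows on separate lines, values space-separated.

Answer: 59/18 41/16 31/18
69/16 71/20 127/48
179/36 55/12 131/36

Derivation:
After step 1:
  10/3 9/4 2/3
  17/4 4 9/4
  17/3 5 11/3
After step 2:
  59/18 41/16 31/18
  69/16 71/20 127/48
  179/36 55/12 131/36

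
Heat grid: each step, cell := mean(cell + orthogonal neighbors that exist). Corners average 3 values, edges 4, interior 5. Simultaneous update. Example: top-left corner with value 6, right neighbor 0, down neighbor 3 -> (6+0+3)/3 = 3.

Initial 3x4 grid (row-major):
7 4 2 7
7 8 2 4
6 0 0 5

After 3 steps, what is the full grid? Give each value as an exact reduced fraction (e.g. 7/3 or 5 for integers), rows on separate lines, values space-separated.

Answer: 244/45 2947/600 14947/3600 4351/1080
18937/3600 26087/6000 22637/6000 26129/7200
9917/2160 28589/7200 7723/2400 2329/720

Derivation:
After step 1:
  6 21/4 15/4 13/3
  7 21/5 16/5 9/2
  13/3 7/2 7/4 3
After step 2:
  73/12 24/5 62/15 151/36
  323/60 463/100 87/25 451/120
  89/18 827/240 229/80 37/12
After step 3:
  244/45 2947/600 14947/3600 4351/1080
  18937/3600 26087/6000 22637/6000 26129/7200
  9917/2160 28589/7200 7723/2400 2329/720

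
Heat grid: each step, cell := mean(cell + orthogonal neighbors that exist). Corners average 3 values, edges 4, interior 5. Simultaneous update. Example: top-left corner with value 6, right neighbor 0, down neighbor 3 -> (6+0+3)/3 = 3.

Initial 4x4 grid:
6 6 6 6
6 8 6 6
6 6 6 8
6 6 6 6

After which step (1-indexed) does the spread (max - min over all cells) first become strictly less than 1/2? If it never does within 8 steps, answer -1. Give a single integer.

Answer: 3

Derivation:
Step 1: max=20/3, min=6, spread=2/3
Step 2: max=391/60, min=6, spread=31/60
Step 3: max=5759/900, min=733/120, spread=523/1800
  -> spread < 1/2 first at step 3
Step 4: max=171947/27000, min=7373/1200, spread=12109/54000
Step 5: max=5139311/810000, min=668117/108000, spread=256867/1620000
Step 6: max=307541311/48600000, min=20111431/3240000, spread=2934923/24300000
Step 7: max=4606196969/729000000, min=201718231/32400000, spread=135073543/1458000000
Step 8: max=276003074629/43740000000, min=18188102879/2916000000, spread=795382861/10935000000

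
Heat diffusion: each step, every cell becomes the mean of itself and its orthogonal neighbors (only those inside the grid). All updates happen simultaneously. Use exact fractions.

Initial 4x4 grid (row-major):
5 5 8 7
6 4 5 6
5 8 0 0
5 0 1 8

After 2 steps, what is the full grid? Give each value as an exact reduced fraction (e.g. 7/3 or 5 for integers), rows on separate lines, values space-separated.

After step 1:
  16/3 11/2 25/4 7
  5 28/5 23/5 9/2
  6 17/5 14/5 7/2
  10/3 7/2 9/4 3
After step 2:
  95/18 1361/240 467/80 71/12
  329/60 241/50 19/4 49/10
  133/30 213/50 331/100 69/20
  77/18 749/240 231/80 35/12

Answer: 95/18 1361/240 467/80 71/12
329/60 241/50 19/4 49/10
133/30 213/50 331/100 69/20
77/18 749/240 231/80 35/12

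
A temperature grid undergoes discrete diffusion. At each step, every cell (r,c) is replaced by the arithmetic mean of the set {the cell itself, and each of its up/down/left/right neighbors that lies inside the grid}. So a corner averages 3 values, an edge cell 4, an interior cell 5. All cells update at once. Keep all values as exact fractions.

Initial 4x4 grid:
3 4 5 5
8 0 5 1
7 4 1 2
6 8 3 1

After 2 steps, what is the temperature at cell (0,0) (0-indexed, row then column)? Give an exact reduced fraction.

Step 1: cell (0,0) = 5
Step 2: cell (0,0) = 25/6
Full grid after step 2:
  25/6 339/80 829/240 35/9
  399/80 181/50 88/25 317/120
  87/16 227/50 139/50 19/8
  37/6 39/8 27/8 13/6

Answer: 25/6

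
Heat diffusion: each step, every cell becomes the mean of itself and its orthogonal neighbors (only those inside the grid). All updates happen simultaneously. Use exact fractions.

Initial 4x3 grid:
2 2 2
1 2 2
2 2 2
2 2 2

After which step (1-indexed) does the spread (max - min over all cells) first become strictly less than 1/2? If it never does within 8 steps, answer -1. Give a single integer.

Answer: 1

Derivation:
Step 1: max=2, min=5/3, spread=1/3
  -> spread < 1/2 first at step 1
Step 2: max=2, min=209/120, spread=31/120
Step 3: max=2, min=1949/1080, spread=211/1080
Step 4: max=3553/1800, min=199103/108000, spread=14077/108000
Step 5: max=212317/108000, min=1803593/972000, spread=5363/48600
Step 6: max=117131/60000, min=54579191/29160000, spread=93859/1166400
Step 7: max=189063533/97200000, min=3288925519/1749600000, spread=4568723/69984000
Step 8: max=5650381111/2916000000, min=198171564371/104976000000, spread=8387449/167961600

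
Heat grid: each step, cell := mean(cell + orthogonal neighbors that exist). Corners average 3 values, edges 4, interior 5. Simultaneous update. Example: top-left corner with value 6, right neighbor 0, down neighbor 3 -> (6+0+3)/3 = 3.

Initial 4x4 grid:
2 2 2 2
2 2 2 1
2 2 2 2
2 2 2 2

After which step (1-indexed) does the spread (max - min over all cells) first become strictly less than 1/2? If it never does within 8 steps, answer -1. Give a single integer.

Answer: 1

Derivation:
Step 1: max=2, min=5/3, spread=1/3
  -> spread < 1/2 first at step 1
Step 2: max=2, min=209/120, spread=31/120
Step 3: max=2, min=1949/1080, spread=211/1080
Step 4: max=2, min=199157/108000, spread=16843/108000
Step 5: max=17921/9000, min=1805357/972000, spread=130111/972000
Step 6: max=1072841/540000, min=54677633/29160000, spread=3255781/29160000
Step 7: max=1068893/540000, min=1649246309/874800000, spread=82360351/874800000
Step 8: max=191893559/97200000, min=49736683109/26244000000, spread=2074577821/26244000000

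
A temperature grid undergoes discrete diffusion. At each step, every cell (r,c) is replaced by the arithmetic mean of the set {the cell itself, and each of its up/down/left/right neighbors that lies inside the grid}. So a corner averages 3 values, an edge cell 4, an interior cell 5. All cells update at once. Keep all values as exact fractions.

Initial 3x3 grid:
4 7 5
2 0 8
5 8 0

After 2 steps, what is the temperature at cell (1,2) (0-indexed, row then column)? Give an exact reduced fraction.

Answer: 81/16

Derivation:
Step 1: cell (1,2) = 13/4
Step 2: cell (1,2) = 81/16
Full grid after step 2:
  133/36 5 167/36
  205/48 73/20 81/16
  11/3 223/48 71/18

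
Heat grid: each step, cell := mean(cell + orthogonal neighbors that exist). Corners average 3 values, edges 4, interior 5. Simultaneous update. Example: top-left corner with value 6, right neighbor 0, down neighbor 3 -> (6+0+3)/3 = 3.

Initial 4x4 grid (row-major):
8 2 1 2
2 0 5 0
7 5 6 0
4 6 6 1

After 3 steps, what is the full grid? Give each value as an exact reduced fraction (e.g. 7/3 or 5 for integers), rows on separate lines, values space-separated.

Answer: 317/90 1469/480 1939/800 451/240
1891/480 871/250 5471/2000 2641/1200
1309/288 25549/6000 10489/3000 9763/3600
10843/2160 1691/360 7139/1800 3487/1080

Derivation:
After step 1:
  4 11/4 5/2 1
  17/4 14/5 12/5 7/4
  9/2 24/5 22/5 7/4
  17/3 21/4 19/4 7/3
After step 2:
  11/3 241/80 173/80 7/4
  311/80 17/5 277/100 69/40
  1153/240 87/20 181/50 307/120
  185/36 307/60 251/60 53/18
After step 3:
  317/90 1469/480 1939/800 451/240
  1891/480 871/250 5471/2000 2641/1200
  1309/288 25549/6000 10489/3000 9763/3600
  10843/2160 1691/360 7139/1800 3487/1080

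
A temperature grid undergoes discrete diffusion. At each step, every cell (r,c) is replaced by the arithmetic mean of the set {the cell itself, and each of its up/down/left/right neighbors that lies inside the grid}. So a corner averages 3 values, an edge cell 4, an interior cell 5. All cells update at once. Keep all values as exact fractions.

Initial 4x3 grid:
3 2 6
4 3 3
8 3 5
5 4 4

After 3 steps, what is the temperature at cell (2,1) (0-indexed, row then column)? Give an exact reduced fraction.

Answer: 4373/1000

Derivation:
Step 1: cell (2,1) = 23/5
Step 2: cell (2,1) = 407/100
Step 3: cell (2,1) = 4373/1000
Full grid after step 3:
  65/18 26521/7200 775/216
  617/150 2831/750 3527/900
  7999/1800 4373/1000 7199/1800
  5213/1080 5291/1200 581/135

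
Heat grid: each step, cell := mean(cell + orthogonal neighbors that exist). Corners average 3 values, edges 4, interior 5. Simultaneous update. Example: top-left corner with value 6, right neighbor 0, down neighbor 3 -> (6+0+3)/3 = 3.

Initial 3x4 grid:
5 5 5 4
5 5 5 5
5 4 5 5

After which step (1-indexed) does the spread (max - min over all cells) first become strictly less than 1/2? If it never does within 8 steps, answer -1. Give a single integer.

Step 1: max=5, min=14/3, spread=1/3
  -> spread < 1/2 first at step 1
Step 2: max=5, min=85/18, spread=5/18
Step 3: max=3541/720, min=5189/1080, spread=49/432
Step 4: max=106031/21600, min=623531/129600, spread=2531/25920
Step 5: max=1054609/216000, min=250086911/51840000, spread=3019249/51840000
Step 6: max=94800949/19440000, min=250323289/51840000, spread=297509/6220800
Step 7: max=1419314479/291600000, min=901963200791/186624000000, spread=6398065769/186624000000
Step 8: max=56730621049/11664000000, min=2706622535227/559872000000, spread=131578201/4478976000

Answer: 1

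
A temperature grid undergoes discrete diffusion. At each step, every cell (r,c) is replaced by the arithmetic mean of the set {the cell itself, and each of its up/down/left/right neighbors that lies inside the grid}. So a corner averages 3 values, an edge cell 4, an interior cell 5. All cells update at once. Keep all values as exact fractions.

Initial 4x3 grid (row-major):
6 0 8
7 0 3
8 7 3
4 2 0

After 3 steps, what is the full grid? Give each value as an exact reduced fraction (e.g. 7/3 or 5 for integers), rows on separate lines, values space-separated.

After step 1:
  13/3 7/2 11/3
  21/4 17/5 7/2
  13/2 4 13/4
  14/3 13/4 5/3
After step 2:
  157/36 149/40 32/9
  1169/240 393/100 829/240
  245/48 102/25 149/48
  173/36 163/48 49/18
After step 3:
  9329/2160 9343/2400 7729/2160
  32879/7200 1003/250 25279/7200
  33949/7200 23537/6000 24049/7200
  479/108 54013/14400 83/27

Answer: 9329/2160 9343/2400 7729/2160
32879/7200 1003/250 25279/7200
33949/7200 23537/6000 24049/7200
479/108 54013/14400 83/27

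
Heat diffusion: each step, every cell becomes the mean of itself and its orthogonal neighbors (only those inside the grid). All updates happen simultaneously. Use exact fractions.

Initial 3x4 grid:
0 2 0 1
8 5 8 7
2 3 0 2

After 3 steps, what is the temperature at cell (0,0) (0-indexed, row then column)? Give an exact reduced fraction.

Step 1: cell (0,0) = 10/3
Step 2: cell (0,0) = 53/18
Step 3: cell (0,0) = 7457/2160
Full grid after step 3:
  7457/2160 11191/3600 5983/1800 347/108
  50639/14400 1396/375 20281/6000 25867/7200
  4141/1080 25157/7200 8719/2400 55/16

Answer: 7457/2160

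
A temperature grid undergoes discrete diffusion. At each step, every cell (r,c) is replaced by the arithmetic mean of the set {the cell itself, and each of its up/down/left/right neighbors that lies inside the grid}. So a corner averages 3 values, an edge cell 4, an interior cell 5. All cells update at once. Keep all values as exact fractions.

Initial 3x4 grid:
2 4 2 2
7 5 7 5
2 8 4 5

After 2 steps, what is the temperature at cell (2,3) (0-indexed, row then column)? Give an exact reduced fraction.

Answer: 185/36

Derivation:
Step 1: cell (2,3) = 14/3
Step 2: cell (2,3) = 185/36
Full grid after step 2:
  139/36 263/60 73/20 23/6
  101/20 114/25 253/50 1021/240
  173/36 1357/240 1201/240 185/36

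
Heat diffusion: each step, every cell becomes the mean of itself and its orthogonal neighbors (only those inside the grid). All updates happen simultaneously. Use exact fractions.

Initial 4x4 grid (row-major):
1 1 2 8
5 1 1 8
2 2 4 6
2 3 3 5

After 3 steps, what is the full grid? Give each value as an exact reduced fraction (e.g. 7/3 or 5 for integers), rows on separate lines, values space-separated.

Answer: 925/432 17411/7200 2771/800 3229/720
4019/1800 15239/6000 7139/2000 5509/1200
4439/1800 3271/1200 21637/6000 16559/3600
5549/2160 20471/7200 26383/7200 9427/2160

Derivation:
After step 1:
  7/3 5/4 3 6
  9/4 2 16/5 23/4
  11/4 12/5 16/5 23/4
  7/3 5/2 15/4 14/3
After step 2:
  35/18 103/48 269/80 59/12
  7/3 111/50 343/100 207/40
  73/30 257/100 183/50 581/120
  91/36 659/240 847/240 85/18
After step 3:
  925/432 17411/7200 2771/800 3229/720
  4019/1800 15239/6000 7139/2000 5509/1200
  4439/1800 3271/1200 21637/6000 16559/3600
  5549/2160 20471/7200 26383/7200 9427/2160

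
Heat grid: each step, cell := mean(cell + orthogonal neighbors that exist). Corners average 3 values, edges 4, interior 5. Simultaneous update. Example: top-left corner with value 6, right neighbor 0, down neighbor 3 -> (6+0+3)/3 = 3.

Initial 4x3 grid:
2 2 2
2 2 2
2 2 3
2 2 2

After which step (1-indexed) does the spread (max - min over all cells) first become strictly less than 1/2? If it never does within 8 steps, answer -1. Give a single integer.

Step 1: max=7/3, min=2, spread=1/3
  -> spread < 1/2 first at step 1
Step 2: max=271/120, min=2, spread=31/120
Step 3: max=2371/1080, min=2, spread=211/1080
Step 4: max=232897/108000, min=3647/1800, spread=14077/108000
Step 5: max=2084407/972000, min=219683/108000, spread=5363/48600
Step 6: max=62060809/29160000, min=122869/60000, spread=93859/1166400
Step 7: max=3709474481/1749600000, min=199736467/97200000, spread=4568723/69984000
Step 8: max=221732435629/104976000000, min=6013618889/2916000000, spread=8387449/167961600

Answer: 1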